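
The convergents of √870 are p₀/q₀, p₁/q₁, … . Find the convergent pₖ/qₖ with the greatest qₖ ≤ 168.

3451/117

√870 = [29; 2, 58, …] (period length 2).
Convergents:
  p_0/q_0 = 29/1
  p_1/q_1 = 59/2
  p_2/q_2 = 3451/117
  p_3/q_3 = 6961/236
q_2 = 117 ≤ 168 < 236 = q_3, so the answer is 3451/117.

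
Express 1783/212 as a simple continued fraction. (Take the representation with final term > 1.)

1783 = 8·212 + 87
212 = 2·87 + 38
87 = 2·38 + 11
38 = 3·11 + 5
11 = 2·5 + 1
5 = 5·1 + 0  (stop)
So 1783/212 = [8; 2, 2, 3, 2, 5].

[8; 2, 2, 3, 2, 5]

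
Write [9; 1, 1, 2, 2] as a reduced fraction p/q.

115/12

Fold from the inside: start with 2/1.
  2 + 1/2 = 5/2
  1 + 2/5 = 7/5
  1 + 5/7 = 12/7
  9 + 7/12 = 115/12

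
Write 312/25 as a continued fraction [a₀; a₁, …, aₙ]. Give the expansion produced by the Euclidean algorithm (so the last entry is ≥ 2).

[12; 2, 12]

312 = 12·25 + 12
25 = 2·12 + 1
12 = 12·1 + 0  (stop)
So 312/25 = [12; 2, 12].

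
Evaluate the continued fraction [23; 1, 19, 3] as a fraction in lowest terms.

Using pₖ = aₖpₖ₋₁ + pₖ₋₂ and qₖ = aₖqₖ₋₁ + qₖ₋₂:
  k=0: a=23, p=23, q=1
  k=1: a=1, p=24, q=1
  k=2: a=19, p=479, q=20
  k=3: a=3, p=1461, q=61

1461/61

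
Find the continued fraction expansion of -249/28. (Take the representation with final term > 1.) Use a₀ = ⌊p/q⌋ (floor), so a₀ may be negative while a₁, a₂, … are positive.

[-9; 9, 3]

-249 = -9·28 + 3
28 = 9·3 + 1
3 = 3·1 + 0  (stop)
So -249/28 = [-9; 9, 3].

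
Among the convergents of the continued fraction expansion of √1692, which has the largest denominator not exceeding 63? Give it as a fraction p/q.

617/15

√1692 = [41; 7, 2, 7, 82, …] (period length 4).
Convergents:
  p_0/q_0 = 41/1
  p_1/q_1 = 288/7
  p_2/q_2 = 617/15
  p_3/q_3 = 4607/112
q_2 = 15 ≤ 63 < 112 = q_3, so the answer is 617/15.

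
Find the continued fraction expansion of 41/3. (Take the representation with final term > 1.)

41 = 13*3 + 2
3 = 1*2 + 1
2 = 2*1 + 0  (stop)
So 41/3 = [13; 1, 2].

[13; 1, 2]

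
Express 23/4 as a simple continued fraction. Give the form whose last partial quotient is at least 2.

[5; 1, 3]

23 = 5·4 + 3
4 = 1·3 + 1
3 = 3·1 + 0  (stop)
So 23/4 = [5; 1, 3].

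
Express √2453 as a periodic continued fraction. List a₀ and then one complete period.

a₀ = ⌊√2453⌋ = 49.
With m₀=0, d₀=1 and mₖ₊₁ = dₖaₖ − mₖ, dₖ₊₁ = (n − mₖ₊₁²)/dₖ, aₖ₊₁ = ⌊(a₀+mₖ₊₁)/dₖ₊₁⌋:
  k=1: m=49, d=52, a=1
  k=2: m=3, d=47, a=1
  k=3: m=44, d=11, a=8
  k=4: m=44, d=47, a=1
  k=5: m=3, d=52, a=1
  k=6: m=49, d=1, a=98
d=1 and a=2a₀=98 at k=6, so the next step gives (m, d) = (49, 52) again — its k=1 value — and the period has length 6.

[49; 1, 1, 8, 1, 1, 98]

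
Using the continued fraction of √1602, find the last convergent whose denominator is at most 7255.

√1602 = [40; 40, 80, …] (period length 2).
Convergents:
  p_0/q_0 = 40/1
  p_1/q_1 = 1601/40
  p_2/q_2 = 128120/3201
  p_3/q_3 = 5126401/128080
q_2 = 3201 ≤ 7255 < 128080 = q_3, so the answer is 128120/3201.

128120/3201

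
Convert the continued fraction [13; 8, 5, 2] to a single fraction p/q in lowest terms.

1181/90

Fold from the inside: start with 2/1.
  5 + 1/2 = 11/2
  8 + 2/11 = 90/11
  13 + 11/90 = 1181/90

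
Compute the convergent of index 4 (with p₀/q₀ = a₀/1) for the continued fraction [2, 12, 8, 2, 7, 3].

3205/1539

Using pₖ = aₖpₖ₋₁ + pₖ₋₂, qₖ = aₖqₖ₋₁ + qₖ₋₂ (with p₋₁=1, p₋₂=0, q₋₁=0, q₋₂=1):
  k=0: a=2, p=2, q=1
  k=1: a=12, p=25, q=12
  k=2: a=8, p=202, q=97
  k=3: a=2, p=429, q=206
  k=4: a=7, p=3205, q=1539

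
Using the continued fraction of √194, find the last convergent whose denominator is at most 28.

√194 = [13; 1, 12, 1, 26, …] (period length 4).
Convergents:
  p_0/q_0 = 13/1
  p_1/q_1 = 14/1
  p_2/q_2 = 181/13
  p_3/q_3 = 195/14
  p_4/q_4 = 5251/377
q_3 = 14 ≤ 28 < 377 = q_4, so the answer is 195/14.

195/14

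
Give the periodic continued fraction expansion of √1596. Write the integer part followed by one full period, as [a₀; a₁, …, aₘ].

[39; 1, 18, 1, 78]

a₀ = ⌊√1596⌋ = 39.
With m₀=0, d₀=1 and mₖ₊₁ = dₖaₖ − mₖ, dₖ₊₁ = (n − mₖ₊₁²)/dₖ, aₖ₊₁ = ⌊(a₀+mₖ₊₁)/dₖ₊₁⌋:
  k=1: m=39, d=75, a=1
  k=2: m=36, d=4, a=18
  k=3: m=36, d=75, a=1
  k=4: m=39, d=1, a=78
d=1 and a=2a₀=78 at k=4, so the next step gives (m, d) = (39, 75) again — its k=1 value — and the period has length 4.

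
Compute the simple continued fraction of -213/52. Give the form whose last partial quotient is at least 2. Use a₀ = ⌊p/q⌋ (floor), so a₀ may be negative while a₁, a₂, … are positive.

[-5; 1, 9, 2, 2]

-213 = -5×52 + 47
52 = 1×47 + 5
47 = 9×5 + 2
5 = 2×2 + 1
2 = 2×1 + 0  (stop)
So -213/52 = [-5; 1, 9, 2, 2].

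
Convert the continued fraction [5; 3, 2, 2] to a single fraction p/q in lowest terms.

Using pₖ = aₖpₖ₋₁ + pₖ₋₂ and qₖ = aₖqₖ₋₁ + qₖ₋₂:
  k=0: a=5, p=5, q=1
  k=1: a=3, p=16, q=3
  k=2: a=2, p=37, q=7
  k=3: a=2, p=90, q=17

90/17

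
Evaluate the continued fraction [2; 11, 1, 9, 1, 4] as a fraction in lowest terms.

1340/643

Fold from the inside: start with 4/1.
  1 + 1/4 = 5/4
  9 + 4/5 = 49/5
  1 + 5/49 = 54/49
  11 + 49/54 = 643/54
  2 + 54/643 = 1340/643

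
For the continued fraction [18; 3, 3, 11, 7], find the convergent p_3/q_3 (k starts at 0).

Using pₖ = aₖpₖ₋₁ + pₖ₋₂, qₖ = aₖqₖ₋₁ + qₖ₋₂ (with p₋₁=1, p₋₂=0, q₋₁=0, q₋₂=1):
  k=0: a=18, p=18, q=1
  k=1: a=3, p=55, q=3
  k=2: a=3, p=183, q=10
  k=3: a=11, p=2068, q=113

2068/113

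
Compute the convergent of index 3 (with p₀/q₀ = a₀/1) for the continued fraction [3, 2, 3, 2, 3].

55/16

Using pₖ = aₖpₖ₋₁ + pₖ₋₂, qₖ = aₖqₖ₋₁ + qₖ₋₂ (with p₋₁=1, p₋₂=0, q₋₁=0, q₋₂=1):
  k=0: a=3, p=3, q=1
  k=1: a=2, p=7, q=2
  k=2: a=3, p=24, q=7
  k=3: a=2, p=55, q=16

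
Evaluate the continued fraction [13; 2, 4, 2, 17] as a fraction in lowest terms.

4694/349

Using pₖ = aₖpₖ₋₁ + pₖ₋₂ and qₖ = aₖqₖ₋₁ + qₖ₋₂:
  k=0: a=13, p=13, q=1
  k=1: a=2, p=27, q=2
  k=2: a=4, p=121, q=9
  k=3: a=2, p=269, q=20
  k=4: a=17, p=4694, q=349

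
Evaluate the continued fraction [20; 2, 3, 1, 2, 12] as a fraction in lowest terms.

6316/309

Using pₖ = aₖpₖ₋₁ + pₖ₋₂ and qₖ = aₖqₖ₋₁ + qₖ₋₂:
  k=0: a=20, p=20, q=1
  k=1: a=2, p=41, q=2
  k=2: a=3, p=143, q=7
  k=3: a=1, p=184, q=9
  k=4: a=2, p=511, q=25
  k=5: a=12, p=6316, q=309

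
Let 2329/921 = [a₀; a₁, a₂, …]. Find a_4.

2329 = 2·921 + 487   →  a_0 = 2
921 = 1·487 + 434   →  a_1 = 1
487 = 1·434 + 53   →  a_2 = 1
434 = 8·53 + 10   →  a_3 = 8
53 = 5·10 + 3   →  a_4 = 5

5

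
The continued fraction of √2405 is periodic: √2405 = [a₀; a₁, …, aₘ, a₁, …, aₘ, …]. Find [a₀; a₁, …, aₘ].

[49; 24, 1, 1, 24, 98]

a₀ = ⌊√2405⌋ = 49.
With m₀=0, d₀=1 and mₖ₊₁ = dₖaₖ − mₖ, dₖ₊₁ = (n − mₖ₊₁²)/dₖ, aₖ₊₁ = ⌊(a₀+mₖ₊₁)/dₖ₊₁⌋:
  k=1: m=49, d=4, a=24
  k=2: m=47, d=49, a=1
  k=3: m=2, d=49, a=1
  k=4: m=47, d=4, a=24
  k=5: m=49, d=1, a=98
d=1 and a=2a₀=98 at k=5, so the next step gives (m, d) = (49, 4) again — its k=1 value — and the period has length 5.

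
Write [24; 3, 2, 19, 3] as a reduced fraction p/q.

Using pₖ = aₖpₖ₋₁ + pₖ₋₂ and qₖ = aₖqₖ₋₁ + qₖ₋₂:
  k=0: a=24, p=24, q=1
  k=1: a=3, p=73, q=3
  k=2: a=2, p=170, q=7
  k=3: a=19, p=3303, q=136
  k=4: a=3, p=10079, q=415

10079/415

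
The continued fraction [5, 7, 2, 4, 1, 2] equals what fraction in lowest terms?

Fold from the inside: start with 2/1.
  1 + 1/2 = 3/2
  4 + 2/3 = 14/3
  2 + 3/14 = 31/14
  7 + 14/31 = 231/31
  5 + 31/231 = 1186/231

1186/231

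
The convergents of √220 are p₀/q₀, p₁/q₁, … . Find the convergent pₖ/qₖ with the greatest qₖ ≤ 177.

2566/173

√220 = [14; 1, 4, 1, 28, …] (period length 4).
Convergents:
  p_0/q_0 = 14/1
  p_1/q_1 = 15/1
  p_2/q_2 = 74/5
  p_3/q_3 = 89/6
  p_4/q_4 = 2566/173
  p_5/q_5 = 2655/179
q_4 = 173 ≤ 177 < 179 = q_5, so the answer is 2566/173.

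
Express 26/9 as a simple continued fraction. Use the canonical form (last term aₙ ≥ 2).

26 = 2*9 + 8
9 = 1*8 + 1
8 = 8*1 + 0  (stop)
So 26/9 = [2; 1, 8].

[2; 1, 8]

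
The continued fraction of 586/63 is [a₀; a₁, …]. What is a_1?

586 = 9·63 + 19   →  a_0 = 9
63 = 3·19 + 6   →  a_1 = 3

3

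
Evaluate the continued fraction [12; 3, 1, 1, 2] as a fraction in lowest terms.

Fold from the inside: start with 2/1.
  1 + 1/2 = 3/2
  1 + 2/3 = 5/3
  3 + 3/5 = 18/5
  12 + 5/18 = 221/18

221/18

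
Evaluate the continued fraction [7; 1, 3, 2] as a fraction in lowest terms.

70/9

Using pₖ = aₖpₖ₋₁ + pₖ₋₂ and qₖ = aₖqₖ₋₁ + qₖ₋₂:
  k=0: a=7, p=7, q=1
  k=1: a=1, p=8, q=1
  k=2: a=3, p=31, q=4
  k=3: a=2, p=70, q=9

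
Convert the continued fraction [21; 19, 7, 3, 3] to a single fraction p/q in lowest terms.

29410/1397

Using pₖ = aₖpₖ₋₁ + pₖ₋₂ and qₖ = aₖqₖ₋₁ + qₖ₋₂:
  k=0: a=21, p=21, q=1
  k=1: a=19, p=400, q=19
  k=2: a=7, p=2821, q=134
  k=3: a=3, p=8863, q=421
  k=4: a=3, p=29410, q=1397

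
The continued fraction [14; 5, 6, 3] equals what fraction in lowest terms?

Fold from the inside: start with 3/1.
  6 + 1/3 = 19/3
  5 + 3/19 = 98/19
  14 + 19/98 = 1391/98

1391/98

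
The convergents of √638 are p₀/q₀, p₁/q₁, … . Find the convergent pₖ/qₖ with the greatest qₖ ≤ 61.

√638 = [25; 3, 1, 6, 2, 6, 1, 3, 50, …] (period length 8).
Convergents:
  p_0/q_0 = 25/1
  p_1/q_1 = 76/3
  p_2/q_2 = 101/4
  p_3/q_3 = 682/27
  p_4/q_4 = 1465/58
  p_5/q_5 = 9472/375
q_4 = 58 ≤ 61 < 375 = q_5, so the answer is 1465/58.

1465/58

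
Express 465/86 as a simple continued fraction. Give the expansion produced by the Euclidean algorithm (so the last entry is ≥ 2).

[5; 2, 2, 5, 3]

465 = 5*86 + 35
86 = 2*35 + 16
35 = 2*16 + 3
16 = 5*3 + 1
3 = 3*1 + 0  (stop)
So 465/86 = [5; 2, 2, 5, 3].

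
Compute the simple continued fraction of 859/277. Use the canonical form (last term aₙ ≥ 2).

[3; 9, 1, 8, 3]

859 = 3×277 + 28
277 = 9×28 + 25
28 = 1×25 + 3
25 = 8×3 + 1
3 = 3×1 + 0  (stop)
So 859/277 = [3; 9, 1, 8, 3].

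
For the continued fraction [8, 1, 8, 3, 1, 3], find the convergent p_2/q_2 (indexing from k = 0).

Using pₖ = aₖpₖ₋₁ + pₖ₋₂, qₖ = aₖqₖ₋₁ + qₖ₋₂ (with p₋₁=1, p₋₂=0, q₋₁=0, q₋₂=1):
  k=0: a=8, p=8, q=1
  k=1: a=1, p=9, q=1
  k=2: a=8, p=80, q=9

80/9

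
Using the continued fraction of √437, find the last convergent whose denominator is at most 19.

209/10

√437 = [20; 1, 9, 2, 9, 1, 40, …] (period length 6).
Convergents:
  p_0/q_0 = 20/1
  p_1/q_1 = 21/1
  p_2/q_2 = 209/10
  p_3/q_3 = 439/21
q_2 = 10 ≤ 19 < 21 = q_3, so the answer is 209/10.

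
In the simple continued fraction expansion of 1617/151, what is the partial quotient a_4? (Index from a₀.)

3

1617 = 10·151 + 107   →  a_0 = 10
151 = 1·107 + 44   →  a_1 = 1
107 = 2·44 + 19   →  a_2 = 2
44 = 2·19 + 6   →  a_3 = 2
19 = 3·6 + 1   →  a_4 = 3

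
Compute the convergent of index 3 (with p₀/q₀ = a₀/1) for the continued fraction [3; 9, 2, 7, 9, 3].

Using pₖ = aₖpₖ₋₁ + pₖ₋₂, qₖ = aₖqₖ₋₁ + qₖ₋₂ (with p₋₁=1, p₋₂=0, q₋₁=0, q₋₂=1):
  k=0: a=3, p=3, q=1
  k=1: a=9, p=28, q=9
  k=2: a=2, p=59, q=19
  k=3: a=7, p=441, q=142

441/142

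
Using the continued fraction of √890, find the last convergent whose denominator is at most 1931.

53371/1789

√890 = [29; 1, 4, 1, 58, …] (period length 4).
Convergents:
  p_0/q_0 = 29/1
  p_1/q_1 = 30/1
  p_2/q_2 = 149/5
  p_3/q_3 = 179/6
  p_4/q_4 = 10531/353
  p_5/q_5 = 10710/359
  p_6/q_6 = 53371/1789
  p_7/q_7 = 64081/2148
q_6 = 1789 ≤ 1931 < 2148 = q_7, so the answer is 53371/1789.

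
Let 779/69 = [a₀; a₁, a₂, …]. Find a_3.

4

779 = 11·69 + 20   →  a_0 = 11
69 = 3·20 + 9   →  a_1 = 3
20 = 2·9 + 2   →  a_2 = 2
9 = 4·2 + 1   →  a_3 = 4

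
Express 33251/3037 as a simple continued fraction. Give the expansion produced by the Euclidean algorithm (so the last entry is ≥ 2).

[10; 1, 18, 2, 7, 3, 3]

33251 = 10×3037 + 2881
3037 = 1×2881 + 156
2881 = 18×156 + 73
156 = 2×73 + 10
73 = 7×10 + 3
10 = 3×3 + 1
3 = 3×1 + 0  (stop)
So 33251/3037 = [10; 1, 18, 2, 7, 3, 3].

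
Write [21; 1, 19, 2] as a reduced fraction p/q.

Using pₖ = aₖpₖ₋₁ + pₖ₋₂ and qₖ = aₖqₖ₋₁ + qₖ₋₂:
  k=0: a=21, p=21, q=1
  k=1: a=1, p=22, q=1
  k=2: a=19, p=439, q=20
  k=3: a=2, p=900, q=41

900/41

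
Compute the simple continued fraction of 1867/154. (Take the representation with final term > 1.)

1867 = 12·154 + 19
154 = 8·19 + 2
19 = 9·2 + 1
2 = 2·1 + 0  (stop)
So 1867/154 = [12; 8, 9, 2].

[12; 8, 9, 2]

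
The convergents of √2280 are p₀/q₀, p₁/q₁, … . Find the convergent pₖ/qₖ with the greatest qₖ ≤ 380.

18097/379

√2280 = [47; 1, 2, 1, 94, …] (period length 4).
Convergents:
  p_0/q_0 = 47/1
  p_1/q_1 = 48/1
  p_2/q_2 = 143/3
  p_3/q_3 = 191/4
  p_4/q_4 = 18097/379
  p_5/q_5 = 18288/383
q_4 = 379 ≤ 380 < 383 = q_5, so the answer is 18097/379.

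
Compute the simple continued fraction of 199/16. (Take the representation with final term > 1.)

199 = 12·16 + 7
16 = 2·7 + 2
7 = 3·2 + 1
2 = 2·1 + 0  (stop)
So 199/16 = [12; 2, 3, 2].

[12; 2, 3, 2]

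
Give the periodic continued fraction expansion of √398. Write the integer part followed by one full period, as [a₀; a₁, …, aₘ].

[19; 1, 18, 1, 38]

a₀ = ⌊√398⌋ = 19.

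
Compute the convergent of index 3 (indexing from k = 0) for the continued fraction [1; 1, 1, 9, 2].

29/19

Using pₖ = aₖpₖ₋₁ + pₖ₋₂, qₖ = aₖqₖ₋₁ + qₖ₋₂ (with p₋₁=1, p₋₂=0, q₋₁=0, q₋₂=1):
  k=0: a=1, p=1, q=1
  k=1: a=1, p=2, q=1
  k=2: a=1, p=3, q=2
  k=3: a=9, p=29, q=19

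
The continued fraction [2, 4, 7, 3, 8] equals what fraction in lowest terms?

1697/757

Using pₖ = aₖpₖ₋₁ + pₖ₋₂ and qₖ = aₖqₖ₋₁ + qₖ₋₂:
  k=0: a=2, p=2, q=1
  k=1: a=4, p=9, q=4
  k=2: a=7, p=65, q=29
  k=3: a=3, p=204, q=91
  k=4: a=8, p=1697, q=757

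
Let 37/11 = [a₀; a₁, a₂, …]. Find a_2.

1

37 = 3·11 + 4   →  a_0 = 3
11 = 2·4 + 3   →  a_1 = 2
4 = 1·3 + 1   →  a_2 = 1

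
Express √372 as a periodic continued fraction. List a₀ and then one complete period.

a₀ = ⌊√372⌋ = 19.
With m₀=0, d₀=1 and mₖ₊₁ = dₖaₖ − mₖ, dₖ₊₁ = (n − mₖ₊₁²)/dₖ, aₖ₊₁ = ⌊(a₀+mₖ₊₁)/dₖ₊₁⌋:
  k=1: m=19, d=11, a=3
  k=2: m=14, d=16, a=2
  k=3: m=18, d=3, a=12
  k=4: m=18, d=16, a=2
  k=5: m=14, d=11, a=3
  k=6: m=19, d=1, a=38
d=1 and a=2a₀=38 at k=6, so the next step gives (m, d) = (19, 11) again — its k=1 value — and the period has length 6.

[19; 3, 2, 12, 2, 3, 38]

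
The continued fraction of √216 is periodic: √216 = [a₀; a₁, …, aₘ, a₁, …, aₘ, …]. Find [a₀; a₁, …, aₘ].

[14; 1, 2, 3, 2, 1, 28]

a₀ = ⌊√216⌋ = 14.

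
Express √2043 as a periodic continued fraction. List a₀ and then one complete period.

a₀ = ⌊√2043⌋ = 45.
With m₀=0, d₀=1 and mₖ₊₁ = dₖaₖ − mₖ, dₖ₊₁ = (n − mₖ₊₁²)/dₖ, aₖ₊₁ = ⌊(a₀+mₖ₊₁)/dₖ₊₁⌋:
  k=1: m=45, d=18, a=5
  k=2: m=45, d=1, a=90
d=1 and a=2a₀=90 at k=2, so the next step gives (m, d) = (45, 18) again — its k=1 value — and the period has length 2.

[45; 5, 90]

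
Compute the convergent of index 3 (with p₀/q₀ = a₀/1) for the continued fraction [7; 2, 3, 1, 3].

Using pₖ = aₖpₖ₋₁ + pₖ₋₂, qₖ = aₖqₖ₋₁ + qₖ₋₂ (with p₋₁=1, p₋₂=0, q₋₁=0, q₋₂=1):
  k=0: a=7, p=7, q=1
  k=1: a=2, p=15, q=2
  k=2: a=3, p=52, q=7
  k=3: a=1, p=67, q=9

67/9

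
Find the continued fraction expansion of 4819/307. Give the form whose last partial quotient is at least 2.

4819 = 15×307 + 214
307 = 1×214 + 93
214 = 2×93 + 28
93 = 3×28 + 9
28 = 3×9 + 1
9 = 9×1 + 0  (stop)
So 4819/307 = [15; 1, 2, 3, 3, 9].

[15; 1, 2, 3, 3, 9]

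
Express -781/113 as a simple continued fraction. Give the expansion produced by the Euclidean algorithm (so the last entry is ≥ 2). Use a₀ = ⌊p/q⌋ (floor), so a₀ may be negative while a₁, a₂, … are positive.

[-7; 11, 3, 3]

-781 = -7·113 + 10
113 = 11·10 + 3
10 = 3·3 + 1
3 = 3·1 + 0  (stop)
So -781/113 = [-7; 11, 3, 3].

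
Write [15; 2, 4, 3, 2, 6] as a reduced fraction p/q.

6658/431

Using pₖ = aₖpₖ₋₁ + pₖ₋₂ and qₖ = aₖqₖ₋₁ + qₖ₋₂:
  k=0: a=15, p=15, q=1
  k=1: a=2, p=31, q=2
  k=2: a=4, p=139, q=9
  k=3: a=3, p=448, q=29
  k=4: a=2, p=1035, q=67
  k=5: a=6, p=6658, q=431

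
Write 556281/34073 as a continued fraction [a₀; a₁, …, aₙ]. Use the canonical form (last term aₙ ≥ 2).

[16; 3, 15, 7, 7, 1, 12]

556281 = 16·34073 + 11113
34073 = 3·11113 + 734
11113 = 15·734 + 103
734 = 7·103 + 13
103 = 7·13 + 12
13 = 1·12 + 1
12 = 12·1 + 0  (stop)
So 556281/34073 = [16; 3, 15, 7, 7, 1, 12].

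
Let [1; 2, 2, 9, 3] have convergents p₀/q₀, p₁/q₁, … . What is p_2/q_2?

7/5

Using pₖ = aₖpₖ₋₁ + pₖ₋₂, qₖ = aₖqₖ₋₁ + qₖ₋₂ (with p₋₁=1, p₋₂=0, q₋₁=0, q₋₂=1):
  k=0: a=1, p=1, q=1
  k=1: a=2, p=3, q=2
  k=2: a=2, p=7, q=5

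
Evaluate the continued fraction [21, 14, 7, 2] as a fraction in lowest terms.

4467/212

Fold from the inside: start with 2/1.
  7 + 1/2 = 15/2
  14 + 2/15 = 212/15
  21 + 15/212 = 4467/212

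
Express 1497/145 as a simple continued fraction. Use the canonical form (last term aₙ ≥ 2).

1497 = 10×145 + 47
145 = 3×47 + 4
47 = 11×4 + 3
4 = 1×3 + 1
3 = 3×1 + 0  (stop)
So 1497/145 = [10; 3, 11, 1, 3].

[10; 3, 11, 1, 3]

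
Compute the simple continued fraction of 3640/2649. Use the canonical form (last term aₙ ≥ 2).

[1; 2, 1, 2, 17, 19]

3640 = 1*2649 + 991
2649 = 2*991 + 667
991 = 1*667 + 324
667 = 2*324 + 19
324 = 17*19 + 1
19 = 19*1 + 0  (stop)
So 3640/2649 = [1; 2, 1, 2, 17, 19].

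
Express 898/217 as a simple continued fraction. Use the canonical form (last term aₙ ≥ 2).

898 = 4·217 + 30
217 = 7·30 + 7
30 = 4·7 + 2
7 = 3·2 + 1
2 = 2·1 + 0  (stop)
So 898/217 = [4; 7, 4, 3, 2].

[4; 7, 4, 3, 2]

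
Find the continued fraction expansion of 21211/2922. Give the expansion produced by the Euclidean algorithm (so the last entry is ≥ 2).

[7; 3, 1, 6, 7, 15]

21211 = 7*2922 + 757
2922 = 3*757 + 651
757 = 1*651 + 106
651 = 6*106 + 15
106 = 7*15 + 1
15 = 15*1 + 0  (stop)
So 21211/2922 = [7; 3, 1, 6, 7, 15].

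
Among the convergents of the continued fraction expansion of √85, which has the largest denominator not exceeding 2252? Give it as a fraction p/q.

6887/747

√85 = [9; 4, 1, 1, 4, 18, …] (period length 5).
Convergents:
  p_0/q_0 = 9/1
  p_1/q_1 = 37/4
  p_2/q_2 = 46/5
  p_3/q_3 = 83/9
  p_4/q_4 = 378/41
  p_5/q_5 = 6887/747
  p_6/q_6 = 27926/3029
q_5 = 747 ≤ 2252 < 3029 = q_6, so the answer is 6887/747.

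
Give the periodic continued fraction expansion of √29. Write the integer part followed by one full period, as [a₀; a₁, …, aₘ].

[5; 2, 1, 1, 2, 10]

a₀ = ⌊√29⌋ = 5.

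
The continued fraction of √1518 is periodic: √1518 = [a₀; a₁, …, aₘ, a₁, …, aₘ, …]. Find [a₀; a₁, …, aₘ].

a₀ = ⌊√1518⌋ = 38.
With m₀=0, d₀=1 and mₖ₊₁ = dₖaₖ − mₖ, dₖ₊₁ = (n − mₖ₊₁²)/dₖ, aₖ₊₁ = ⌊(a₀+mₖ₊₁)/dₖ₊₁⌋:
  k=1: m=38, d=74, a=1
  k=2: m=36, d=3, a=24
  k=3: m=36, d=74, a=1
  k=4: m=38, d=1, a=76
d=1 and a=2a₀=76 at k=4, so the next step gives (m, d) = (38, 74) again — its k=1 value — and the period has length 4.

[38; 1, 24, 1, 76]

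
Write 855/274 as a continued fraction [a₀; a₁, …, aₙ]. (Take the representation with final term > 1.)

[3; 8, 3, 3, 3]

855 = 3×274 + 33
274 = 8×33 + 10
33 = 3×10 + 3
10 = 3×3 + 1
3 = 3×1 + 0  (stop)
So 855/274 = [3; 8, 3, 3, 3].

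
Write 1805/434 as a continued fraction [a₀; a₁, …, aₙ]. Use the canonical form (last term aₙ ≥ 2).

[4; 6, 3, 2, 4, 2]

1805 = 4·434 + 69
434 = 6·69 + 20
69 = 3·20 + 9
20 = 2·9 + 2
9 = 4·2 + 1
2 = 2·1 + 0  (stop)
So 1805/434 = [4; 6, 3, 2, 4, 2].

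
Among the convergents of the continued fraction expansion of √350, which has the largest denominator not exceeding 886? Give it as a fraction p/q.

16482/881

√350 = [18; 1, 2, 2, 2, 1, 36, …] (period length 6).
Convergents:
  p_0/q_0 = 18/1
  p_1/q_1 = 19/1
  p_2/q_2 = 56/3
  p_3/q_3 = 131/7
  p_4/q_4 = 318/17
  p_5/q_5 = 449/24
  p_6/q_6 = 16482/881
  p_7/q_7 = 16931/905
q_6 = 881 ≤ 886 < 905 = q_7, so the answer is 16482/881.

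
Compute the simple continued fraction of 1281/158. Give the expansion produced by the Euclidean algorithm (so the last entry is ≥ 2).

1281 = 8*158 + 17
158 = 9*17 + 5
17 = 3*5 + 2
5 = 2*2 + 1
2 = 2*1 + 0  (stop)
So 1281/158 = [8; 9, 3, 2, 2].

[8; 9, 3, 2, 2]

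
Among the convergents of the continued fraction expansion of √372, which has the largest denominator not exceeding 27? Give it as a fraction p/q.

√372 = [19; 3, 2, 12, 2, 3, 38, …] (period length 6).
Convergents:
  p_0/q_0 = 19/1
  p_1/q_1 = 58/3
  p_2/q_2 = 135/7
  p_3/q_3 = 1678/87
q_2 = 7 ≤ 27 < 87 = q_3, so the answer is 135/7.

135/7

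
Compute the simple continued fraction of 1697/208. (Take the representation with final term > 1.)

1697 = 8×208 + 33
208 = 6×33 + 10
33 = 3×10 + 3
10 = 3×3 + 1
3 = 3×1 + 0  (stop)
So 1697/208 = [8; 6, 3, 3, 3].

[8; 6, 3, 3, 3]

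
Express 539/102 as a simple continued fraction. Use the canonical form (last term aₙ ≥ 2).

539 = 5×102 + 29
102 = 3×29 + 15
29 = 1×15 + 14
15 = 1×14 + 1
14 = 14×1 + 0  (stop)
So 539/102 = [5; 3, 1, 1, 14].

[5; 3, 1, 1, 14]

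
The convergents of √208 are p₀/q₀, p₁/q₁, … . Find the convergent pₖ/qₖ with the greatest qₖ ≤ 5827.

37541/2603

√208 = [14; 2, 2, 1, 2, 2, 28, …] (period length 6).
Convergents:
  p_0/q_0 = 14/1
  p_1/q_1 = 29/2
  p_2/q_2 = 72/5
  p_3/q_3 = 101/7
  p_4/q_4 = 274/19
  p_5/q_5 = 649/45
  p_6/q_6 = 18446/1279
  p_7/q_7 = 37541/2603
  p_8/q_8 = 93528/6485
q_7 = 2603 ≤ 5827 < 6485 = q_8, so the answer is 37541/2603.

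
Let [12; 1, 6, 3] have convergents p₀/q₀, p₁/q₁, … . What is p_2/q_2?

Using pₖ = aₖpₖ₋₁ + pₖ₋₂, qₖ = aₖqₖ₋₁ + qₖ₋₂ (with p₋₁=1, p₋₂=0, q₋₁=0, q₋₂=1):
  k=0: a=12, p=12, q=1
  k=1: a=1, p=13, q=1
  k=2: a=6, p=90, q=7

90/7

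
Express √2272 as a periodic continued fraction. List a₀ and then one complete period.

a₀ = ⌊√2272⌋ = 47.
With m₀=0, d₀=1 and mₖ₊₁ = dₖaₖ − mₖ, dₖ₊₁ = (n − mₖ₊₁²)/dₖ, aₖ₊₁ = ⌊(a₀+mₖ₊₁)/dₖ₊₁⌋:
  k=1: m=47, d=63, a=1
  k=2: m=16, d=32, a=1
  k=3: m=16, d=63, a=1
  k=4: m=47, d=1, a=94
d=1 and a=2a₀=94 at k=4, so the next step gives (m, d) = (47, 63) again — its k=1 value — and the period has length 4.

[47; 1, 1, 1, 94]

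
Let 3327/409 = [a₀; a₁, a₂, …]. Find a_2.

2

3327 = 8·409 + 55   →  a_0 = 8
409 = 7·55 + 24   →  a_1 = 7
55 = 2·24 + 7   →  a_2 = 2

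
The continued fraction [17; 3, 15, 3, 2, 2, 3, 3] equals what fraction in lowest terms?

155139/8954

Fold from the inside: start with 3/1.
  3 + 1/3 = 10/3
  2 + 3/10 = 23/10
  2 + 10/23 = 56/23
  3 + 23/56 = 191/56
  15 + 56/191 = 2921/191
  3 + 191/2921 = 8954/2921
  17 + 2921/8954 = 155139/8954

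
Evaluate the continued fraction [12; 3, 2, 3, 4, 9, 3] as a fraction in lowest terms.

36333/2956

Using pₖ = aₖpₖ₋₁ + pₖ₋₂ and qₖ = aₖqₖ₋₁ + qₖ₋₂:
  k=0: a=12, p=12, q=1
  k=1: a=3, p=37, q=3
  k=2: a=2, p=86, q=7
  k=3: a=3, p=295, q=24
  k=4: a=4, p=1266, q=103
  k=5: a=9, p=11689, q=951
  k=6: a=3, p=36333, q=2956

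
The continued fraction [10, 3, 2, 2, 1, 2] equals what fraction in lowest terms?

669/65

Using pₖ = aₖpₖ₋₁ + pₖ₋₂ and qₖ = aₖqₖ₋₁ + qₖ₋₂:
  k=0: a=10, p=10, q=1
  k=1: a=3, p=31, q=3
  k=2: a=2, p=72, q=7
  k=3: a=2, p=175, q=17
  k=4: a=1, p=247, q=24
  k=5: a=2, p=669, q=65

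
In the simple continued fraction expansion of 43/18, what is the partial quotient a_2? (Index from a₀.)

1

43 = 2·18 + 7   →  a_0 = 2
18 = 2·7 + 4   →  a_1 = 2
7 = 1·4 + 3   →  a_2 = 1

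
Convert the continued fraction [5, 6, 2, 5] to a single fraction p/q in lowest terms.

Using pₖ = aₖpₖ₋₁ + pₖ₋₂ and qₖ = aₖqₖ₋₁ + qₖ₋₂:
  k=0: a=5, p=5, q=1
  k=1: a=6, p=31, q=6
  k=2: a=2, p=67, q=13
  k=3: a=5, p=366, q=71

366/71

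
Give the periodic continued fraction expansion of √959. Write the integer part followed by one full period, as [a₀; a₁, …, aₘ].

[30; 1, 29, 1, 60]

a₀ = ⌊√959⌋ = 30.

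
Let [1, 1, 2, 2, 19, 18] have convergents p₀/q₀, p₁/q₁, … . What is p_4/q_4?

Using pₖ = aₖpₖ₋₁ + pₖ₋₂, qₖ = aₖqₖ₋₁ + qₖ₋₂ (with p₋₁=1, p₋₂=0, q₋₁=0, q₋₂=1):
  k=0: a=1, p=1, q=1
  k=1: a=1, p=2, q=1
  k=2: a=2, p=5, q=3
  k=3: a=2, p=12, q=7
  k=4: a=19, p=233, q=136

233/136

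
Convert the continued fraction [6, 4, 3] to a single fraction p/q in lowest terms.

81/13

Using pₖ = aₖpₖ₋₁ + pₖ₋₂ and qₖ = aₖqₖ₋₁ + qₖ₋₂:
  k=0: a=6, p=6, q=1
  k=1: a=4, p=25, q=4
  k=2: a=3, p=81, q=13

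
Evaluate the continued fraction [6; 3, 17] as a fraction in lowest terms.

Using pₖ = aₖpₖ₋₁ + pₖ₋₂ and qₖ = aₖqₖ₋₁ + qₖ₋₂:
  k=0: a=6, p=6, q=1
  k=1: a=3, p=19, q=3
  k=2: a=17, p=329, q=52

329/52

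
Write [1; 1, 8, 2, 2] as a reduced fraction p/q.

Fold from the inside: start with 2/1.
  2 + 1/2 = 5/2
  8 + 2/5 = 42/5
  1 + 5/42 = 47/42
  1 + 42/47 = 89/47

89/47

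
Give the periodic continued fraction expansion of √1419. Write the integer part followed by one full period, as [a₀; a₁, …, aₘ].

[37; 1, 2, 37, 2, 1, 74]

a₀ = ⌊√1419⌋ = 37.
With m₀=0, d₀=1 and mₖ₊₁ = dₖaₖ − mₖ, dₖ₊₁ = (n − mₖ₊₁²)/dₖ, aₖ₊₁ = ⌊(a₀+mₖ₊₁)/dₖ₊₁⌋:
  k=1: m=37, d=50, a=1
  k=2: m=13, d=25, a=2
  k=3: m=37, d=2, a=37
  k=4: m=37, d=25, a=2
  k=5: m=13, d=50, a=1
  k=6: m=37, d=1, a=74
d=1 and a=2a₀=74 at k=6, so the next step gives (m, d) = (37, 50) again — its k=1 value — and the period has length 6.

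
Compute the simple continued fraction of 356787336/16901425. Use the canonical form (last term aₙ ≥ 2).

[21; 9, 10, 18, 5, 18, 11, 10]

356787336 = 21·16901425 + 1857411
16901425 = 9·1857411 + 184726
1857411 = 10·184726 + 10151
184726 = 18·10151 + 2008
10151 = 5·2008 + 111
2008 = 18·111 + 10
111 = 11·10 + 1
10 = 10·1 + 0  (stop)
So 356787336/16901425 = [21; 9, 10, 18, 5, 18, 11, 10].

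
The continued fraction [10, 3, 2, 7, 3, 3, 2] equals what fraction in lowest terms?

12809/1245

Using pₖ = aₖpₖ₋₁ + pₖ₋₂ and qₖ = aₖqₖ₋₁ + qₖ₋₂:
  k=0: a=10, p=10, q=1
  k=1: a=3, p=31, q=3
  k=2: a=2, p=72, q=7
  k=3: a=7, p=535, q=52
  k=4: a=3, p=1677, q=163
  k=5: a=3, p=5566, q=541
  k=6: a=2, p=12809, q=1245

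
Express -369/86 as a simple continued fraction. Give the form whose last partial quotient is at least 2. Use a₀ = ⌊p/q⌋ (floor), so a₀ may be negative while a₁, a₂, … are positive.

[-5; 1, 2, 2, 3, 1, 2]

-369 = -5·86 + 61
86 = 1·61 + 25
61 = 2·25 + 11
25 = 2·11 + 3
11 = 3·3 + 2
3 = 1·2 + 1
2 = 2·1 + 0  (stop)
So -369/86 = [-5; 1, 2, 2, 3, 1, 2].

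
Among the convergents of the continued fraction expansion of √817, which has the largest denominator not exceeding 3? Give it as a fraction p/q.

√817 = [28; 1, 1, 2, 1, 1, 56, …] (period length 6).
Convergents:
  p_0/q_0 = 28/1
  p_1/q_1 = 29/1
  p_2/q_2 = 57/2
  p_3/q_3 = 143/5
q_2 = 2 ≤ 3 < 5 = q_3, so the answer is 57/2.

57/2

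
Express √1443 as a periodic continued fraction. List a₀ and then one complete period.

a₀ = ⌊√1443⌋ = 37.
With m₀=0, d₀=1 and mₖ₊₁ = dₖaₖ − mₖ, dₖ₊₁ = (n − mₖ₊₁²)/dₖ, aₖ₊₁ = ⌊(a₀+mₖ₊₁)/dₖ₊₁⌋:
  k=1: m=37, d=74, a=1
  k=2: m=37, d=1, a=74
d=1 and a=2a₀=74 at k=2, so the next step gives (m, d) = (37, 74) again — its k=1 value — and the period has length 2.

[37; 1, 74]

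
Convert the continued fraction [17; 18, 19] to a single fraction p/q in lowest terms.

Fold from the inside: start with 19/1.
  18 + 1/19 = 343/19
  17 + 19/343 = 5850/343

5850/343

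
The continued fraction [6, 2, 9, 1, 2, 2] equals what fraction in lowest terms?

926/143

Fold from the inside: start with 2/1.
  2 + 1/2 = 5/2
  1 + 2/5 = 7/5
  9 + 5/7 = 68/7
  2 + 7/68 = 143/68
  6 + 68/143 = 926/143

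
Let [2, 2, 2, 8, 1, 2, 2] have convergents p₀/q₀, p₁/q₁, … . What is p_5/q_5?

327/136

Using pₖ = aₖpₖ₋₁ + pₖ₋₂, qₖ = aₖqₖ₋₁ + qₖ₋₂ (with p₋₁=1, p₋₂=0, q₋₁=0, q₋₂=1):
  k=0: a=2, p=2, q=1
  k=1: a=2, p=5, q=2
  k=2: a=2, p=12, q=5
  k=3: a=8, p=101, q=42
  k=4: a=1, p=113, q=47
  k=5: a=2, p=327, q=136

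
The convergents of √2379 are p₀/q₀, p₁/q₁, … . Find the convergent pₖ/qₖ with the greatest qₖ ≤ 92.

√2379 = [48; 1, 3, 2, 3, 1, 96, …] (period length 6).
Convergents:
  p_0/q_0 = 48/1
  p_1/q_1 = 49/1
  p_2/q_2 = 195/4
  p_3/q_3 = 439/9
  p_4/q_4 = 1512/31
  p_5/q_5 = 1951/40
  p_6/q_6 = 188808/3871
q_5 = 40 ≤ 92 < 3871 = q_6, so the answer is 1951/40.

1951/40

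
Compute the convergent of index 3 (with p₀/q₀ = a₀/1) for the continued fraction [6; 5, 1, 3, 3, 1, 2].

Using pₖ = aₖpₖ₋₁ + pₖ₋₂, qₖ = aₖqₖ₋₁ + qₖ₋₂ (with p₋₁=1, p₋₂=0, q₋₁=0, q₋₂=1):
  k=0: a=6, p=6, q=1
  k=1: a=5, p=31, q=5
  k=2: a=1, p=37, q=6
  k=3: a=3, p=142, q=23

142/23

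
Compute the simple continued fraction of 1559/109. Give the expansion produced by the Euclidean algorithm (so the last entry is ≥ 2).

[14; 3, 3, 3, 3]

1559 = 14·109 + 33
109 = 3·33 + 10
33 = 3·10 + 3
10 = 3·3 + 1
3 = 3·1 + 0  (stop)
So 1559/109 = [14; 3, 3, 3, 3].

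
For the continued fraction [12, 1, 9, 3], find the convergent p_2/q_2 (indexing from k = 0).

129/10

Using pₖ = aₖpₖ₋₁ + pₖ₋₂, qₖ = aₖqₖ₋₁ + qₖ₋₂ (with p₋₁=1, p₋₂=0, q₋₁=0, q₋₂=1):
  k=0: a=12, p=12, q=1
  k=1: a=1, p=13, q=1
  k=2: a=9, p=129, q=10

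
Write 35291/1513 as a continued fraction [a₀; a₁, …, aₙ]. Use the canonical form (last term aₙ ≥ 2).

35291 = 23·1513 + 492
1513 = 3·492 + 37
492 = 13·37 + 11
37 = 3·11 + 4
11 = 2·4 + 3
4 = 1·3 + 1
3 = 3·1 + 0  (stop)
So 35291/1513 = [23; 3, 13, 3, 2, 1, 3].

[23; 3, 13, 3, 2, 1, 3]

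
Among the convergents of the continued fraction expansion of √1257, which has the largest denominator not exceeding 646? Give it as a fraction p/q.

√1257 = [35; 2, 4, 1, 22, 1, 4, 2, 70, …] (period length 8).
Convergents:
  p_0/q_0 = 35/1
  p_1/q_1 = 71/2
  p_2/q_2 = 319/9
  p_3/q_3 = 390/11
  p_4/q_4 = 8899/251
  p_5/q_5 = 9289/262
  p_6/q_6 = 46055/1299
q_5 = 262 ≤ 646 < 1299 = q_6, so the answer is 9289/262.

9289/262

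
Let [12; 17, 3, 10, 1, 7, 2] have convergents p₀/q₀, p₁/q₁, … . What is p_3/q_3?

6475/537

Using pₖ = aₖpₖ₋₁ + pₖ₋₂, qₖ = aₖqₖ₋₁ + qₖ₋₂ (with p₋₁=1, p₋₂=0, q₋₁=0, q₋₂=1):
  k=0: a=12, p=12, q=1
  k=1: a=17, p=205, q=17
  k=2: a=3, p=627, q=52
  k=3: a=10, p=6475, q=537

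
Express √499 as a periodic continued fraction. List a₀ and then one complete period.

a₀ = ⌊√499⌋ = 22.
With m₀=0, d₀=1 and mₖ₊₁ = dₖaₖ − mₖ, dₖ₊₁ = (n − mₖ₊₁²)/dₖ, aₖ₊₁ = ⌊(a₀+mₖ₊₁)/dₖ₊₁⌋:
  k=1: m=22, d=15, a=2
  k=2: m=8, d=29, a=1
  k=3: m=21, d=2, a=21
  k=4: m=21, d=29, a=1
  k=5: m=8, d=15, a=2
  k=6: m=22, d=1, a=44
d=1 and a=2a₀=44 at k=6, so the next step gives (m, d) = (22, 15) again — its k=1 value — and the period has length 6.

[22; 2, 1, 21, 1, 2, 44]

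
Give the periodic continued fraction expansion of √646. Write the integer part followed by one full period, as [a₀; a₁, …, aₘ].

a₀ = ⌊√646⌋ = 25.
With m₀=0, d₀=1 and mₖ₊₁ = dₖaₖ − mₖ, dₖ₊₁ = (n − mₖ₊₁²)/dₖ, aₖ₊₁ = ⌊(a₀+mₖ₊₁)/dₖ₊₁⌋:
  k=1: m=25, d=21, a=2
  k=2: m=17, d=17, a=2
  k=3: m=17, d=21, a=2
  k=4: m=25, d=1, a=50
d=1 and a=2a₀=50 at k=4, so the next step gives (m, d) = (25, 21) again — its k=1 value — and the period has length 4.

[25; 2, 2, 2, 50]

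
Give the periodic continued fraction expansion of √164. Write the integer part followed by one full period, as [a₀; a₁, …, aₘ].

a₀ = ⌊√164⌋ = 12.

[12; 1, 4, 6, 4, 1, 24]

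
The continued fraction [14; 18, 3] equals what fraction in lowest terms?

Using pₖ = aₖpₖ₋₁ + pₖ₋₂ and qₖ = aₖqₖ₋₁ + qₖ₋₂:
  k=0: a=14, p=14, q=1
  k=1: a=18, p=253, q=18
  k=2: a=3, p=773, q=55

773/55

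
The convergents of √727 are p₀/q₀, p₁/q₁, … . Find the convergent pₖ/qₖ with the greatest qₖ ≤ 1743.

√727 = [26; 1, 25, 1, 52, …] (period length 4).
Convergents:
  p_0/q_0 = 26/1
  p_1/q_1 = 27/1
  p_2/q_2 = 701/26
  p_3/q_3 = 728/27
  p_4/q_4 = 38557/1430
  p_5/q_5 = 39285/1457
  p_6/q_6 = 1020682/37855
q_5 = 1457 ≤ 1743 < 37855 = q_6, so the answer is 39285/1457.

39285/1457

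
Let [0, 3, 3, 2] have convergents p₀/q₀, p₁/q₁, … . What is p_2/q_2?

3/10

Using pₖ = aₖpₖ₋₁ + pₖ₋₂, qₖ = aₖqₖ₋₁ + qₖ₋₂ (with p₋₁=1, p₋₂=0, q₋₁=0, q₋₂=1):
  k=0: a=0, p=0, q=1
  k=1: a=3, p=1, q=3
  k=2: a=3, p=3, q=10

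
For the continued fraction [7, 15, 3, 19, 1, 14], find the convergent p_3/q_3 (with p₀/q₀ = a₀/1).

Using pₖ = aₖpₖ₋₁ + pₖ₋₂, qₖ = aₖqₖ₋₁ + qₖ₋₂ (with p₋₁=1, p₋₂=0, q₋₁=0, q₋₂=1):
  k=0: a=7, p=7, q=1
  k=1: a=15, p=106, q=15
  k=2: a=3, p=325, q=46
  k=3: a=19, p=6281, q=889

6281/889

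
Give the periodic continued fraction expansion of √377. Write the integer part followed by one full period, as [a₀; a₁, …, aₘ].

[19; 2, 2, 2, 38]

a₀ = ⌊√377⌋ = 19.
With m₀=0, d₀=1 and mₖ₊₁ = dₖaₖ − mₖ, dₖ₊₁ = (n − mₖ₊₁²)/dₖ, aₖ₊₁ = ⌊(a₀+mₖ₊₁)/dₖ₊₁⌋:
  k=1: m=19, d=16, a=2
  k=2: m=13, d=13, a=2
  k=3: m=13, d=16, a=2
  k=4: m=19, d=1, a=38
d=1 and a=2a₀=38 at k=4, so the next step gives (m, d) = (19, 16) again — its k=1 value — and the period has length 4.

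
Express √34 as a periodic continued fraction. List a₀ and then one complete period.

[5; 1, 4, 1, 10]

a₀ = ⌊√34⌋ = 5.
With m₀=0, d₀=1 and mₖ₊₁ = dₖaₖ − mₖ, dₖ₊₁ = (n − mₖ₊₁²)/dₖ, aₖ₊₁ = ⌊(a₀+mₖ₊₁)/dₖ₊₁⌋:
  k=1: m=5, d=9, a=1
  k=2: m=4, d=2, a=4
  k=3: m=4, d=9, a=1
  k=4: m=5, d=1, a=10
d=1 and a=2a₀=10 at k=4, so the next step gives (m, d) = (5, 9) again — its k=1 value — and the period has length 4.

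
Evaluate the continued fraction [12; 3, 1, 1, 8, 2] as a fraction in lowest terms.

Using pₖ = aₖpₖ₋₁ + pₖ₋₂ and qₖ = aₖqₖ₋₁ + qₖ₋₂:
  k=0: a=12, p=12, q=1
  k=1: a=3, p=37, q=3
  k=2: a=1, p=49, q=4
  k=3: a=1, p=86, q=7
  k=4: a=8, p=737, q=60
  k=5: a=2, p=1560, q=127

1560/127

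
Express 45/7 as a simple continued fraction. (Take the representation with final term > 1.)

45 = 6*7 + 3
7 = 2*3 + 1
3 = 3*1 + 0  (stop)
So 45/7 = [6; 2, 3].

[6; 2, 3]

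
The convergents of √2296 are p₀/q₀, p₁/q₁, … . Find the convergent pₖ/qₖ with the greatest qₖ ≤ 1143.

√2296 = [47; 1, 10, 1, 94, …] (period length 4).
Convergents:
  p_0/q_0 = 47/1
  p_1/q_1 = 48/1
  p_2/q_2 = 527/11
  p_3/q_3 = 575/12
  p_4/q_4 = 54577/1139
  p_5/q_5 = 55152/1151
q_4 = 1139 ≤ 1143 < 1151 = q_5, so the answer is 54577/1139.

54577/1139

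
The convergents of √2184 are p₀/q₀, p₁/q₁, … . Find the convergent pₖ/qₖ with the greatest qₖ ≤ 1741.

65707/1406

√2184 = [46; 1, 2, 1, 2, 1, 92, …] (period length 6).
Convergents:
  p_0/q_0 = 46/1
  p_1/q_1 = 47/1
  p_2/q_2 = 140/3
  p_3/q_3 = 187/4
  p_4/q_4 = 514/11
  p_5/q_5 = 701/15
  p_6/q_6 = 65006/1391
  p_7/q_7 = 65707/1406
  p_8/q_8 = 196420/4203
q_7 = 1406 ≤ 1741 < 4203 = q_8, so the answer is 65707/1406.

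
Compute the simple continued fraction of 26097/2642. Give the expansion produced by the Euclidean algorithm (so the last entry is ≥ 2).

[9; 1, 7, 5, 1, 1, 3, 8]

26097 = 9*2642 + 2319
2642 = 1*2319 + 323
2319 = 7*323 + 58
323 = 5*58 + 33
58 = 1*33 + 25
33 = 1*25 + 8
25 = 3*8 + 1
8 = 8*1 + 0  (stop)
So 26097/2642 = [9; 1, 7, 5, 1, 1, 3, 8].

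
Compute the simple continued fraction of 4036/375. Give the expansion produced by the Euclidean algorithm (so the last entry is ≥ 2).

[10; 1, 3, 4, 1, 2, 6]

4036 = 10*375 + 286
375 = 1*286 + 89
286 = 3*89 + 19
89 = 4*19 + 13
19 = 1*13 + 6
13 = 2*6 + 1
6 = 6*1 + 0  (stop)
So 4036/375 = [10; 1, 3, 4, 1, 2, 6].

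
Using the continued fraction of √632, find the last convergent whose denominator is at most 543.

7743/308

√632 = [25; 7, 6, 7, 50, …] (period length 4).
Convergents:
  p_0/q_0 = 25/1
  p_1/q_1 = 176/7
  p_2/q_2 = 1081/43
  p_3/q_3 = 7743/308
  p_4/q_4 = 388231/15443
q_3 = 308 ≤ 543 < 15443 = q_4, so the answer is 7743/308.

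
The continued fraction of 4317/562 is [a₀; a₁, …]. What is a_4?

4317 = 7·562 + 383   →  a_0 = 7
562 = 1·383 + 179   →  a_1 = 1
383 = 2·179 + 25   →  a_2 = 2
179 = 7·25 + 4   →  a_3 = 7
25 = 6·4 + 1   →  a_4 = 6

6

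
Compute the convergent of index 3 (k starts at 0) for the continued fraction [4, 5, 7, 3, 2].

474/113

Using pₖ = aₖpₖ₋₁ + pₖ₋₂, qₖ = aₖqₖ₋₁ + qₖ₋₂ (with p₋₁=1, p₋₂=0, q₋₁=0, q₋₂=1):
  k=0: a=4, p=4, q=1
  k=1: a=5, p=21, q=5
  k=2: a=7, p=151, q=36
  k=3: a=3, p=474, q=113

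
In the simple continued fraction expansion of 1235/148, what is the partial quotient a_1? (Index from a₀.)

2

1235 = 8·148 + 51   →  a_0 = 8
148 = 2·51 + 46   →  a_1 = 2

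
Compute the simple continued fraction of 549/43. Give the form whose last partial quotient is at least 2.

549 = 12·43 + 33
43 = 1·33 + 10
33 = 3·10 + 3
10 = 3·3 + 1
3 = 3·1 + 0  (stop)
So 549/43 = [12; 1, 3, 3, 3].

[12; 1, 3, 3, 3]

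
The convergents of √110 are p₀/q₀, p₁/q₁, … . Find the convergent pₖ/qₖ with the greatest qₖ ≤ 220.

√110 = [10; 2, 20, …] (period length 2).
Convergents:
  p_0/q_0 = 10/1
  p_1/q_1 = 21/2
  p_2/q_2 = 430/41
  p_3/q_3 = 881/84
  p_4/q_4 = 18050/1721
q_3 = 84 ≤ 220 < 1721 = q_4, so the answer is 881/84.

881/84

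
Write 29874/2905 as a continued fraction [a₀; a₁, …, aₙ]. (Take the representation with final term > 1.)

29874 = 10×2905 + 824
2905 = 3×824 + 433
824 = 1×433 + 391
433 = 1×391 + 42
391 = 9×42 + 13
42 = 3×13 + 3
13 = 4×3 + 1
3 = 3×1 + 0  (stop)
So 29874/2905 = [10; 3, 1, 1, 9, 3, 4, 3].

[10; 3, 1, 1, 9, 3, 4, 3]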